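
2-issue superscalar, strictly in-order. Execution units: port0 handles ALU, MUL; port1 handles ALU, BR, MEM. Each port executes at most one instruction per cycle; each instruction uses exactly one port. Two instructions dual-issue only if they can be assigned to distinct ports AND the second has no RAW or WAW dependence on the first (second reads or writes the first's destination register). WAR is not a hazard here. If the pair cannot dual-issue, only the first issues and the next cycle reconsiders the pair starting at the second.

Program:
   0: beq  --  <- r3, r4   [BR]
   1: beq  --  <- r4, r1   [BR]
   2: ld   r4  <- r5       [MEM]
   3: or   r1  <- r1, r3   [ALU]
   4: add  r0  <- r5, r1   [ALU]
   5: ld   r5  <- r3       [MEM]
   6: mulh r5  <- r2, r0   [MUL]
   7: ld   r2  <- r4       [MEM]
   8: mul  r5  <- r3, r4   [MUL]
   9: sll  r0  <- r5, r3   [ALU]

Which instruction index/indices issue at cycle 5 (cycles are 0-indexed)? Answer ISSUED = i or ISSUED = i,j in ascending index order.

#0 head=0: beq i0 no-port BR/BR
#1 head=1: beq i1 no-port BR/MEM
#2 head=2: ld/or i2+i3 pair
#3 head=4: add/ld i4+i5 pair
#4 head=6: mulh/ld i6+i7 pair
#5 head=8: mul i8 RAW r5
#6 head=9: sll i9 tail

ISSUED = 8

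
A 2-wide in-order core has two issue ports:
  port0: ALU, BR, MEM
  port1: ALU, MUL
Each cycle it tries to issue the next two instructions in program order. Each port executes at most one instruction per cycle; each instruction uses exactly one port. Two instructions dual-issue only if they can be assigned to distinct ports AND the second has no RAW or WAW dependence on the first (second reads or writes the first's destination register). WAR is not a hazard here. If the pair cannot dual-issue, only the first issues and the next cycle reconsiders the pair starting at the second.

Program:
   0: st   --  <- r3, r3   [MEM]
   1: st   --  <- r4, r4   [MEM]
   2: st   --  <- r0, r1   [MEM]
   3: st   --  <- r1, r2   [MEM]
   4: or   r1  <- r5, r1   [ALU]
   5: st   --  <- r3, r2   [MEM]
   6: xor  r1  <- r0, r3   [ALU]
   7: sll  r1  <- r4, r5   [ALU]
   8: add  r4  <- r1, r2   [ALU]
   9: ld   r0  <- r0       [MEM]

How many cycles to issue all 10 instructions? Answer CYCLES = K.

  cy0 -> i0 (st) no-port MEM/MEM
  cy1 -> i1 (st) no-port MEM/MEM
  cy2 -> i2 (st) no-port MEM/MEM
  cy3 -> i3+i4 (st;or) dual
  cy4 -> i5+i6 (st;xor) dual
  cy5 -> i7 (sll) RAW r1
  cy6 -> i8+i9 (add;ld) dual

CYCLES = 7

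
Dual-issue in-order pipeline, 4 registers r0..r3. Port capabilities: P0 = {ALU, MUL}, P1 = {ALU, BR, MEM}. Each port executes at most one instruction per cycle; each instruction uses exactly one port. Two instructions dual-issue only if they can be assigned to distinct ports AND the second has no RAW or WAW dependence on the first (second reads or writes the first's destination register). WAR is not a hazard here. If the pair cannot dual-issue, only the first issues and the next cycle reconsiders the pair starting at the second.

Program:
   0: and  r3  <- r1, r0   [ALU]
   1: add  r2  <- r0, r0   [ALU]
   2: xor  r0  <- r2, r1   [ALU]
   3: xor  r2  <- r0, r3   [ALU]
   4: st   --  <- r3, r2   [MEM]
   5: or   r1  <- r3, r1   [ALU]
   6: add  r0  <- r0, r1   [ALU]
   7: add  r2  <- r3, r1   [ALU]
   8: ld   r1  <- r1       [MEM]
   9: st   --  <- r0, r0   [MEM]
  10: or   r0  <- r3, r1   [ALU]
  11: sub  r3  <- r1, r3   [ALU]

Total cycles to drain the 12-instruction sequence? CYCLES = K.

#0 head=0: and+add i0/i1 2-wide
#1 head=2: xor i2 RAW r0
#2 head=3: xor i3 RAW r2
#3 head=4: st+or i4/i5 2-wide
#4 head=6: add+add i6/i7 2-wide
#5 head=8: ld i8 no-port MEM/MEM
#6 head=9: st+or i9/i10 2-wide
#7 head=11: sub i11 tail

CYCLES = 8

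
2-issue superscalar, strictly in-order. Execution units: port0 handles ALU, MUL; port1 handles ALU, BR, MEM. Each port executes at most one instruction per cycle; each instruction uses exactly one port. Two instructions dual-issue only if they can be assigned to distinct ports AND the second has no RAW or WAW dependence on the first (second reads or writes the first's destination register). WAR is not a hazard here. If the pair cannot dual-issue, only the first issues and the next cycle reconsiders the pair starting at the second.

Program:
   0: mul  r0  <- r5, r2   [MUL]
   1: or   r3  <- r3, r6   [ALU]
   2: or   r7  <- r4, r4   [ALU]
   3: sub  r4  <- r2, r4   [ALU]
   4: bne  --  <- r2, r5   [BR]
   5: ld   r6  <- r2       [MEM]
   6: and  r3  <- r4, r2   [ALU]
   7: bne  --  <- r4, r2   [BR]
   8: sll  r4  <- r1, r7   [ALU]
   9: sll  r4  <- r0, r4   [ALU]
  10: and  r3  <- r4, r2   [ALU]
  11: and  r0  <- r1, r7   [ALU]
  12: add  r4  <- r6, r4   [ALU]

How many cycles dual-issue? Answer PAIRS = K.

PAIRS = 5

0. mul or @i0/i1  | dual
1. or sub @i2/i3  | dual
2. bne @i4  | no-port BR/MEM
3. ld and @i5/i6  | dual
4. bne sll @i7/i8  | dual
5. sll @i9  | RAW r4
6. and and @i10/i11  | dual
7. add @i12  | tail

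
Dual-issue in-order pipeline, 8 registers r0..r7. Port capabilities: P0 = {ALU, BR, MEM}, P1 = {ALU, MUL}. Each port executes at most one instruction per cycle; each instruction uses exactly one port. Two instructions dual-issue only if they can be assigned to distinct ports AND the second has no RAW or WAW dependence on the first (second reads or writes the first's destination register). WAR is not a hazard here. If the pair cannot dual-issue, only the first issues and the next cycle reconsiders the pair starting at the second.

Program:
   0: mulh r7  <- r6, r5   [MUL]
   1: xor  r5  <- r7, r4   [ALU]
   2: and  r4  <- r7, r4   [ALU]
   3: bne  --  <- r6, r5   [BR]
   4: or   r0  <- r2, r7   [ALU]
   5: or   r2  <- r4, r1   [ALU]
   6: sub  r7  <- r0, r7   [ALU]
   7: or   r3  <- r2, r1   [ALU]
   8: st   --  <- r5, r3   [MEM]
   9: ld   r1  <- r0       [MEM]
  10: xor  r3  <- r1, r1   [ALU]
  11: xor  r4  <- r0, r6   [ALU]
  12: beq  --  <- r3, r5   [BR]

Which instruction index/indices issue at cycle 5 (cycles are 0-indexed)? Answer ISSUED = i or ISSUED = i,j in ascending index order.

0. mulh.MUL @i0  | RAW r7
1. xor.ALU;and.ALU @i1,i2  | dual
2. bne.BR;or.ALU @i3,i4  | dual
3. or.ALU;sub.ALU @i5,i6  | dual
4. or.ALU @i7  | RAW r3
5. st.MEM @i8  | no-port MEM/MEM
6. ld.MEM @i9  | RAW r1
7. xor.ALU;xor.ALU @i10,i11  | dual
8. beq.BR @i12  | tail

ISSUED = 8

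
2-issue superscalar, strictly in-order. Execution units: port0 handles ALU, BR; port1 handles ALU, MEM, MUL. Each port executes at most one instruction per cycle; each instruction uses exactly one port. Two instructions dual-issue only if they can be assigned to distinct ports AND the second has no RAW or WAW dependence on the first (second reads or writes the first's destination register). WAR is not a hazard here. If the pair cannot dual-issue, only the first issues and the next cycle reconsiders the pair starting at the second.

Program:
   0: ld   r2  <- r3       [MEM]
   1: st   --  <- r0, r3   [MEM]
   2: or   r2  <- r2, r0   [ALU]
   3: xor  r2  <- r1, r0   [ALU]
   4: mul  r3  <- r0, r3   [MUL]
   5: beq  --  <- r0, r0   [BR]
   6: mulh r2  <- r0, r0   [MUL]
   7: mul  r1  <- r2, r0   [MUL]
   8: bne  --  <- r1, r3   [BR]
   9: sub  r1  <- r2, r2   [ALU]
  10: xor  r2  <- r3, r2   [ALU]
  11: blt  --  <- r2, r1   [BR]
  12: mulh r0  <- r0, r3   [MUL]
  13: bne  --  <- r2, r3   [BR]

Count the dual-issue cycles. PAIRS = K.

#0 head=0: ld i0 no-port MEM/MEM
#1 head=1: st+or i1&i2 2-wide
#2 head=3: xor+mul i3&i4 2-wide
#3 head=5: beq+mulh i5&i6 2-wide
#4 head=7: mul i7 RAW r1
#5 head=8: bne+sub i8&i9 2-wide
#6 head=10: xor i10 RAW r2
#7 head=11: blt+mulh i11&i12 2-wide
#8 head=13: bne i13 tail

PAIRS = 5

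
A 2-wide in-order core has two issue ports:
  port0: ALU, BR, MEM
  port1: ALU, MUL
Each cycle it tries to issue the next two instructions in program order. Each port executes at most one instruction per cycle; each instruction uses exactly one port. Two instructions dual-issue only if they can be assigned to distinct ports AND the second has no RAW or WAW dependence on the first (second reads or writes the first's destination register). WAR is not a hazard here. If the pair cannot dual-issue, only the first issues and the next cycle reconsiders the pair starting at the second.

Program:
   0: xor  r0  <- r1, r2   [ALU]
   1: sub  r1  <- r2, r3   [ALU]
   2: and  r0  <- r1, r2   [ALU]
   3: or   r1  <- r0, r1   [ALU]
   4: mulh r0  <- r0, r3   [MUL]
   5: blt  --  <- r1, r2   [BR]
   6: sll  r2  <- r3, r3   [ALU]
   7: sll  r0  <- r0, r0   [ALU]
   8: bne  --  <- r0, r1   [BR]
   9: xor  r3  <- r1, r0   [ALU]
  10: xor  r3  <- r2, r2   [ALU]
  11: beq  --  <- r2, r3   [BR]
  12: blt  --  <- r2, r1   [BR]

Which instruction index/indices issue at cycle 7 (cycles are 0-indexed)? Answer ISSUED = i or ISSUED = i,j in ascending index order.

ISSUED = 11

[0] i0/i1  xor sub  -- 2-wide
[1] i2  and  -- RAW r0
[2] i3/i4  or mulh  -- 2-wide
[3] i5/i6  blt sll  -- 2-wide
[4] i7  sll  -- RAW r0
[5] i8/i9  bne xor  -- 2-wide
[6] i10  xor  -- RAW r3
[7] i11  beq  -- no-port BR/BR
[8] i12  blt  -- tail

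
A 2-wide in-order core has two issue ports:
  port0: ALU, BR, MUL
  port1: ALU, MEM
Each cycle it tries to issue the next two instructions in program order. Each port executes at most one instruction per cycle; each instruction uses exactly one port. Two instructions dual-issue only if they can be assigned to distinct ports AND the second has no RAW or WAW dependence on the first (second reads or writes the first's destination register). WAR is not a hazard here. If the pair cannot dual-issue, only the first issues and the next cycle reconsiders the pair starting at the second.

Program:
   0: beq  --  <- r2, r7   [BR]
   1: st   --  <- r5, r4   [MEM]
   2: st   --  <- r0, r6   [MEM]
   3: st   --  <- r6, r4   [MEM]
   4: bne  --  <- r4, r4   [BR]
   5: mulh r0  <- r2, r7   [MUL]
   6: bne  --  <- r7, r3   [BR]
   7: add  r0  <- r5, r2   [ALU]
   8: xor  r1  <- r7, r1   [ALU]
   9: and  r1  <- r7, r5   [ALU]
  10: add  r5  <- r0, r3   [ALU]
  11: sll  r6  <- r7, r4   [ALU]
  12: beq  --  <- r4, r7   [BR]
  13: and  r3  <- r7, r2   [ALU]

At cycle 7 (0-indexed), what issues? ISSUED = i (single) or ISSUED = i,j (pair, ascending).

ISSUED = 11,12

0. beq.BR st.MEM @i0/i1  | pair
1. st.MEM @i2  | no-port MEM/MEM
2. st.MEM bne.BR @i3/i4  | pair
3. mulh.MUL @i5  | no-port MUL/BR
4. bne.BR add.ALU @i6/i7  | pair
5. xor.ALU @i8  | WAW r1
6. and.ALU add.ALU @i9/i10  | pair
7. sll.ALU beq.BR @i11/i12  | pair
8. and.ALU @i13  | tail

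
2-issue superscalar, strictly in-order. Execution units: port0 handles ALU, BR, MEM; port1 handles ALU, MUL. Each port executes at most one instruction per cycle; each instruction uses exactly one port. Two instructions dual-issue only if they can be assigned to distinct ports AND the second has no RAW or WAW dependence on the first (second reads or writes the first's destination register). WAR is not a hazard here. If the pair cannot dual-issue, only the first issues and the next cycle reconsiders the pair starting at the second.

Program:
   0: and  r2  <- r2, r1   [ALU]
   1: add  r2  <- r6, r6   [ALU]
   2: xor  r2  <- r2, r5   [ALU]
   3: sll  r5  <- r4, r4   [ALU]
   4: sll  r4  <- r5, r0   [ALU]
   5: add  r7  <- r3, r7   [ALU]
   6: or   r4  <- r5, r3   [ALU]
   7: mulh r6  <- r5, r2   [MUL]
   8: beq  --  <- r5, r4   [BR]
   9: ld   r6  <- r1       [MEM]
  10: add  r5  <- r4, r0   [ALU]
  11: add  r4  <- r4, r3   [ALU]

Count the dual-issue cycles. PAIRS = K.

PAIRS = 4

t=0 i0:and ; WAW r2
t=1 i1:add ; RAW+WAW r2
t=2 i2,i3:xor+sll ; pair
t=3 i4,i5:sll+add ; pair
t=4 i6,i7:or+mulh ; pair
t=5 i8:beq ; no-port BR/MEM
t=6 i9,i10:ld+add ; pair
t=7 i11:add ; tail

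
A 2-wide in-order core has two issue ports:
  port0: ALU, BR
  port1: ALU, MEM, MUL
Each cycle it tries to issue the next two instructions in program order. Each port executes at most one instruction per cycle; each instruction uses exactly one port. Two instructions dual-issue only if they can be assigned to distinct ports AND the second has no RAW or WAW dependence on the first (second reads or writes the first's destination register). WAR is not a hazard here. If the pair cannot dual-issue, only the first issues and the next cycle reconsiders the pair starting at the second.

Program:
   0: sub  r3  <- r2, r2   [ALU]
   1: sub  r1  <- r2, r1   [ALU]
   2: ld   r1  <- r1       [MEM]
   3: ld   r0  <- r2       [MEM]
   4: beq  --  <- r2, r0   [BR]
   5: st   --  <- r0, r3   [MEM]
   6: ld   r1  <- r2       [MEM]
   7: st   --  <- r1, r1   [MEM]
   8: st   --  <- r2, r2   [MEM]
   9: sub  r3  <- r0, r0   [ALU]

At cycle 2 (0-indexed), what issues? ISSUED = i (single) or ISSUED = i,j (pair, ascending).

0. sub/sub @i0+i1  | dual
1. ld @i2  | no-port MEM/MEM
2. ld @i3  | RAW r0
3. beq/st @i4+i5  | dual
4. ld @i6  | no-port MEM/MEM
5. st @i7  | no-port MEM/MEM
6. st/sub @i8+i9  | dual

ISSUED = 3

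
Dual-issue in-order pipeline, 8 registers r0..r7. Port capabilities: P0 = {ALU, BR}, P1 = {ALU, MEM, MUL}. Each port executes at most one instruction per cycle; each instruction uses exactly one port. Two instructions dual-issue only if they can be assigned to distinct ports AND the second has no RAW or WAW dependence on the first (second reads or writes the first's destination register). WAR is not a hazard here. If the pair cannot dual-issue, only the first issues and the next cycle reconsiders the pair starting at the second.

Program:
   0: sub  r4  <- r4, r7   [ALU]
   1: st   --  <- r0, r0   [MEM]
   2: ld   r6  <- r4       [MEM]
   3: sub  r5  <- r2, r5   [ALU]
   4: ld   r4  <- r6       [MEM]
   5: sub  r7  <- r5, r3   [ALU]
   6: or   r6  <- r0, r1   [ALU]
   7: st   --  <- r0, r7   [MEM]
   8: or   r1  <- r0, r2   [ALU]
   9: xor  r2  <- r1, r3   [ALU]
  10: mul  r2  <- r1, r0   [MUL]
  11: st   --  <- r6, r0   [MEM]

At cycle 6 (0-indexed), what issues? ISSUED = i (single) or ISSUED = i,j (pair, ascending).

ISSUED = 10

[0] i0,i1  sub.ALU+st.MEM  -- pair
[1] i2,i3  ld.MEM+sub.ALU  -- pair
[2] i4,i5  ld.MEM+sub.ALU  -- pair
[3] i6,i7  or.ALU+st.MEM  -- pair
[4] i8  or.ALU  -- RAW r1
[5] i9  xor.ALU  -- WAW r2
[6] i10  mul.MUL  -- no-port MUL/MEM
[7] i11  st.MEM  -- tail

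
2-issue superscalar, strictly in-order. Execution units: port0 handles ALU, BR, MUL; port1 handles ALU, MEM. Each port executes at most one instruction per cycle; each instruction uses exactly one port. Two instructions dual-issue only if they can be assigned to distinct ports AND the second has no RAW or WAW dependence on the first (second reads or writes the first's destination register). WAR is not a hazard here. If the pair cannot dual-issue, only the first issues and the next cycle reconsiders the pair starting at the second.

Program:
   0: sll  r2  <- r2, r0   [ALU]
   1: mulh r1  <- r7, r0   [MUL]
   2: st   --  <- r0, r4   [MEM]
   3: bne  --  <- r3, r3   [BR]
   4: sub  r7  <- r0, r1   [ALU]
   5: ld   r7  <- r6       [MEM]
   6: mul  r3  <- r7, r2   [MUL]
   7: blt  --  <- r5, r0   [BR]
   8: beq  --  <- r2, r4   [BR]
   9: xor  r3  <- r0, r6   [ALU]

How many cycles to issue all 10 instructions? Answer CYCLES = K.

CYCLES = 7

t=0 i0+i1:sll mulh ; dual
t=1 i2+i3:st bne ; dual
t=2 i4:sub ; WAW r7
t=3 i5:ld ; RAW r7
t=4 i6:mul ; no-port MUL/BR
t=5 i7:blt ; no-port BR/BR
t=6 i8+i9:beq xor ; dual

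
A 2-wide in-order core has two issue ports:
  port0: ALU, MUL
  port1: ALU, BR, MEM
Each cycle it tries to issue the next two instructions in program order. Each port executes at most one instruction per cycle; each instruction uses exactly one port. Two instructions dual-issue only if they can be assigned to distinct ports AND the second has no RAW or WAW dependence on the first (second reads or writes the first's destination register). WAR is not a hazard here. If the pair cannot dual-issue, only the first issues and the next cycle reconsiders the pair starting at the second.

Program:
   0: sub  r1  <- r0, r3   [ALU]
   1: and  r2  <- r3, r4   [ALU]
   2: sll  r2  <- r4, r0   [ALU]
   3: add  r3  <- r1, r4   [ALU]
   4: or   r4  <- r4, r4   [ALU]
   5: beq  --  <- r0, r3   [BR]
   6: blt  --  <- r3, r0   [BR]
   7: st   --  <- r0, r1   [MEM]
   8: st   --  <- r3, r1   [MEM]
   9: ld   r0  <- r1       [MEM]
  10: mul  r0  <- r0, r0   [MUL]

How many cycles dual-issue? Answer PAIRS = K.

c0: i0+i1 sub.ALU/and.ALU  dual
c1: i2+i3 sll.ALU/add.ALU  dual
c2: i4+i5 or.ALU/beq.BR  dual
c3: i6 blt.BR  no-port BR/MEM
c4: i7 st.MEM  no-port MEM/MEM
c5: i8 st.MEM  no-port MEM/MEM
c6: i9 ld.MEM  RAW+WAW r0
c7: i10 mul.MUL  tail

PAIRS = 3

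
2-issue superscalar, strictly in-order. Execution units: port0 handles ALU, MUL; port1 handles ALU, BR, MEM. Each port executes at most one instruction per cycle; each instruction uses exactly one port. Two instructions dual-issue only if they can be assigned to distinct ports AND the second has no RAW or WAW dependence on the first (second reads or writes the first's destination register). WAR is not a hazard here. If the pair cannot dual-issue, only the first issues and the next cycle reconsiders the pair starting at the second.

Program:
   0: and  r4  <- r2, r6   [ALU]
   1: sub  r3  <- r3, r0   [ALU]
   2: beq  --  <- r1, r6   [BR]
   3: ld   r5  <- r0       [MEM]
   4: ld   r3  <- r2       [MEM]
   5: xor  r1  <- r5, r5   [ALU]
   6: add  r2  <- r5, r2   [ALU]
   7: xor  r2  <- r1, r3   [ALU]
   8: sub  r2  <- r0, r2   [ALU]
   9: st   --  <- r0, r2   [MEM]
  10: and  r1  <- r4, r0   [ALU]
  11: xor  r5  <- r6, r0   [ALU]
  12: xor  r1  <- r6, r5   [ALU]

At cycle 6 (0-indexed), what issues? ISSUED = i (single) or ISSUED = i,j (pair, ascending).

[0] i0/i1  and+sub  -- dual
[1] i2  beq  -- no-port BR/MEM
[2] i3  ld  -- no-port MEM/MEM
[3] i4/i5  ld+xor  -- dual
[4] i6  add  -- WAW r2
[5] i7  xor  -- RAW+WAW r2
[6] i8  sub  -- RAW r2
[7] i9/i10  st+and  -- dual
[8] i11  xor  -- RAW r5
[9] i12  xor  -- tail

ISSUED = 8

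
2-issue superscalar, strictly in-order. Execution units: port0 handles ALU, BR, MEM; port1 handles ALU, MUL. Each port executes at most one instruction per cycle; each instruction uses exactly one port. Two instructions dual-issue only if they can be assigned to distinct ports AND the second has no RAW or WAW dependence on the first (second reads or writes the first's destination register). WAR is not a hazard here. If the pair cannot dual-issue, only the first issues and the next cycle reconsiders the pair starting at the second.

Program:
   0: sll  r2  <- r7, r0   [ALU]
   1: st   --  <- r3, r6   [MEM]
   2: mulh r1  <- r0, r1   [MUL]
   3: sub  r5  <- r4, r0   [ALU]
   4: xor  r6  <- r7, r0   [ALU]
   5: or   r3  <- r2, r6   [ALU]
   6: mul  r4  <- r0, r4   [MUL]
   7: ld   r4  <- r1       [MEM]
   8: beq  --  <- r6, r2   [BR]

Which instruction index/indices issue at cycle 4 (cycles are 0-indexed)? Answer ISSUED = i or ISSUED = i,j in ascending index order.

#0 head=0: sll;st i0/i1 2-wide
#1 head=2: mulh;sub i2/i3 2-wide
#2 head=4: xor i4 RAW r6
#3 head=5: or;mul i5/i6 2-wide
#4 head=7: ld i7 no-port MEM/BR
#5 head=8: beq i8 tail

ISSUED = 7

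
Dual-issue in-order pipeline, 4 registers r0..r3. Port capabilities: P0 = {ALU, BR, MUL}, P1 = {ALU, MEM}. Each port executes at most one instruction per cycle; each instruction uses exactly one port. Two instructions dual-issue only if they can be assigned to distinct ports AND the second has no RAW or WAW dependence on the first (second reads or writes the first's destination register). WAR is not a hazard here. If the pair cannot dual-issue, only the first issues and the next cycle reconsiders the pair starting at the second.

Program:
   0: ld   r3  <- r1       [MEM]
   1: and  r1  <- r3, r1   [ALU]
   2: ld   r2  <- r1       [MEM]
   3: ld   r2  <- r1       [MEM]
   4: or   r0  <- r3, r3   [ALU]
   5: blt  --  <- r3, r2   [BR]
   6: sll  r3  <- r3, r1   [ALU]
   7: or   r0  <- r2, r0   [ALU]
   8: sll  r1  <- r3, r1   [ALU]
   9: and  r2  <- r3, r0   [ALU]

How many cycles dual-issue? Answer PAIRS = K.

[0] i0  ld  -- RAW r3
[1] i1  and  -- RAW r1
[2] i2  ld  -- no-port MEM/MEM
[3] i3/i4  ld/or  -- 2-wide
[4] i5/i6  blt/sll  -- 2-wide
[5] i7/i8  or/sll  -- 2-wide
[6] i9  and  -- tail

PAIRS = 3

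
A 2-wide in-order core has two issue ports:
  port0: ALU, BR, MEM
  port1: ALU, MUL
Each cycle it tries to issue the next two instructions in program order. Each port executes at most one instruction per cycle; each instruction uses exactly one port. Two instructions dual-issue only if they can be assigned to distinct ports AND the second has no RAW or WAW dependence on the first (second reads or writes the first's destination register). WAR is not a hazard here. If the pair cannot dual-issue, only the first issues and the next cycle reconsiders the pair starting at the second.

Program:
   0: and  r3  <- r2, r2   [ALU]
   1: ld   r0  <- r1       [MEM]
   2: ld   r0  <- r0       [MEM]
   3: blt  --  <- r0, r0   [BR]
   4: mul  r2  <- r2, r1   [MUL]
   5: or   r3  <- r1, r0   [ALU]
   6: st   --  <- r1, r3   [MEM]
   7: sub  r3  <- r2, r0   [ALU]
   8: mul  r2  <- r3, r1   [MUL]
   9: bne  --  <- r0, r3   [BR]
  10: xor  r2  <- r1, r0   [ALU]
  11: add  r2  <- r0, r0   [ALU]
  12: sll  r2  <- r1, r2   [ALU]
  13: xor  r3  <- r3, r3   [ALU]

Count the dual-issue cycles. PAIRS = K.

0. and+ld @i0/i1  | 2-wide
1. ld @i2  | no-port MEM/BR
2. blt+mul @i3/i4  | 2-wide
3. or @i5  | RAW r3
4. st+sub @i6/i7  | 2-wide
5. mul+bne @i8/i9  | 2-wide
6. xor @i10  | WAW r2
7. add @i11  | RAW+WAW r2
8. sll+xor @i12/i13  | 2-wide

PAIRS = 5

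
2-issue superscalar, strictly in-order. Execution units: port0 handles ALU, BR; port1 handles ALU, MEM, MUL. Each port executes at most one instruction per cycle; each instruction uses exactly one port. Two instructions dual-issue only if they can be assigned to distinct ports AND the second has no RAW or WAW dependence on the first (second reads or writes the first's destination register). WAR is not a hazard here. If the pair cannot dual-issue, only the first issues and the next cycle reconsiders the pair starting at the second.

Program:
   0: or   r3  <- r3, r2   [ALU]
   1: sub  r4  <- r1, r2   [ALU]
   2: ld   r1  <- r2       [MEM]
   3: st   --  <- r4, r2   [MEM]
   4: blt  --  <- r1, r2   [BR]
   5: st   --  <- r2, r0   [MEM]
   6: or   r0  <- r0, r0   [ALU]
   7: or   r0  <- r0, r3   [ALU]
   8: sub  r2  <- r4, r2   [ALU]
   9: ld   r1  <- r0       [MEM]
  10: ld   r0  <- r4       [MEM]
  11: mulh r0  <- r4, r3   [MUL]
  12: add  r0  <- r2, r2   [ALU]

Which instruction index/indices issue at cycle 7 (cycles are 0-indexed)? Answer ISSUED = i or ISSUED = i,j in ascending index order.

ISSUED = 11

#0 head=0: or.ALU sub.ALU i0+i1 pair
#1 head=2: ld.MEM i2 no-port MEM/MEM
#2 head=3: st.MEM blt.BR i3+i4 pair
#3 head=5: st.MEM or.ALU i5+i6 pair
#4 head=7: or.ALU sub.ALU i7+i8 pair
#5 head=9: ld.MEM i9 no-port MEM/MEM
#6 head=10: ld.MEM i10 no-port MEM/MUL
#7 head=11: mulh.MUL i11 WAW r0
#8 head=12: add.ALU i12 tail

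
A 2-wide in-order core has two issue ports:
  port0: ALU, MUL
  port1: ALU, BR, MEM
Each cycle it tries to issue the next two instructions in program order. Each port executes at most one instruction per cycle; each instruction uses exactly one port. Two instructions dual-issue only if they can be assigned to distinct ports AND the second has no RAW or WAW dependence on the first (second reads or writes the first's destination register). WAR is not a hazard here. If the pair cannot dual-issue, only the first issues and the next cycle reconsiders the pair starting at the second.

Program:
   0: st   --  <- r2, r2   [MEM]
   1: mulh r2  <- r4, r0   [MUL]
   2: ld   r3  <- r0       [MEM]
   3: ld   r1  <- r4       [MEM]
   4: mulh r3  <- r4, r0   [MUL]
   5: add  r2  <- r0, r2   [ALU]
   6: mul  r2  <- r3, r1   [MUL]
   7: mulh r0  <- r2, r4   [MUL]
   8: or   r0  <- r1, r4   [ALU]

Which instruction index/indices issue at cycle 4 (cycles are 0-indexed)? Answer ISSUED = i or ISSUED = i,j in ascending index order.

#0 head=0: st mulh i0/i1 pair
#1 head=2: ld i2 no-port MEM/MEM
#2 head=3: ld mulh i3/i4 pair
#3 head=5: add i5 WAW r2
#4 head=6: mul i6 no-port MUL/MUL
#5 head=7: mulh i7 WAW r0
#6 head=8: or i8 tail

ISSUED = 6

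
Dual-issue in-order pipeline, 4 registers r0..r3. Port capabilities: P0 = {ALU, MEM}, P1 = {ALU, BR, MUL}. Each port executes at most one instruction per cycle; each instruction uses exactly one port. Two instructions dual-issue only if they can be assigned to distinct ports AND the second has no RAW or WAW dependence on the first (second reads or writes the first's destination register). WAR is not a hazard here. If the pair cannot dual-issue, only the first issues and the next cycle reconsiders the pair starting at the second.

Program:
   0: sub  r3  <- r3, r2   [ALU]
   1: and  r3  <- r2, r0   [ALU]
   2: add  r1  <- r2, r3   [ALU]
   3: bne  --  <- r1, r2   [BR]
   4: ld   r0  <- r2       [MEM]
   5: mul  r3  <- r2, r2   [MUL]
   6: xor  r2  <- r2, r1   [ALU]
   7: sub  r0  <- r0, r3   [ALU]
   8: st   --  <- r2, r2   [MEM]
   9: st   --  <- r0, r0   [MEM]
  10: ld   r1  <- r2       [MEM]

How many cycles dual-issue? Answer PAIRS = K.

PAIRS = 3

  cy0 -> i0 (sub) WAW r3
  cy1 -> i1 (and) RAW r3
  cy2 -> i2 (add) RAW r1
  cy3 -> i3&i4 (bne;ld) pair
  cy4 -> i5&i6 (mul;xor) pair
  cy5 -> i7&i8 (sub;st) pair
  cy6 -> i9 (st) no-port MEM/MEM
  cy7 -> i10 (ld) tail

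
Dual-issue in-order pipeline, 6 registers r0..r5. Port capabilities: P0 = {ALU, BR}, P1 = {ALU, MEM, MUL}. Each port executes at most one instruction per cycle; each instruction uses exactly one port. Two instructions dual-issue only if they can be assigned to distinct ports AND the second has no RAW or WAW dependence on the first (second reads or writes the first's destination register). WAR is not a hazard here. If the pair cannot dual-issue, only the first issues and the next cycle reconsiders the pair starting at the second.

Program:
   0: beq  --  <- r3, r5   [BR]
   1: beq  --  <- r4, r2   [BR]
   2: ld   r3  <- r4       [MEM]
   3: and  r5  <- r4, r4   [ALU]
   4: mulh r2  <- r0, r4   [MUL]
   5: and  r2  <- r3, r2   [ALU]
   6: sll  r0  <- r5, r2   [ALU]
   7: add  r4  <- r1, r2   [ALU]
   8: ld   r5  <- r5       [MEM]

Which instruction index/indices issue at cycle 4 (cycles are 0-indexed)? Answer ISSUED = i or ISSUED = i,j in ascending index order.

0. beq @i0  | no-port BR/BR
1. beq ld @i1+i2  | dual
2. and mulh @i3+i4  | dual
3. and @i5  | RAW r2
4. sll add @i6+i7  | dual
5. ld @i8  | tail

ISSUED = 6,7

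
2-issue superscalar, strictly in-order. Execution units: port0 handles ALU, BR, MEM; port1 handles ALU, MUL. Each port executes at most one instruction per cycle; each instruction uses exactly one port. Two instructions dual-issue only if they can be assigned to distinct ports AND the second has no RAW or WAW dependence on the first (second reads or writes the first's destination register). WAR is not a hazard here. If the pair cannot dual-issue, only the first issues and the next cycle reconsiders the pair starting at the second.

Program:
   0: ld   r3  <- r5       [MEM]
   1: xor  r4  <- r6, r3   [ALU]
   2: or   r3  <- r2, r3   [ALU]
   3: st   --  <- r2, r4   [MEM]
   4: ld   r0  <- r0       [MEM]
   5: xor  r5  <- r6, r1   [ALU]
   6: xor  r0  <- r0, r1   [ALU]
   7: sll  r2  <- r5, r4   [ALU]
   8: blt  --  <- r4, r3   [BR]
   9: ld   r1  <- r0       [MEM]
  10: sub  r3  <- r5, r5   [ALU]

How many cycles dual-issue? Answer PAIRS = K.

t=0 i0:ld ; RAW r3
t=1 i1&i2:xor or ; dual
t=2 i3:st ; no-port MEM/MEM
t=3 i4&i5:ld xor ; dual
t=4 i6&i7:xor sll ; dual
t=5 i8:blt ; no-port BR/MEM
t=6 i9&i10:ld sub ; dual

PAIRS = 4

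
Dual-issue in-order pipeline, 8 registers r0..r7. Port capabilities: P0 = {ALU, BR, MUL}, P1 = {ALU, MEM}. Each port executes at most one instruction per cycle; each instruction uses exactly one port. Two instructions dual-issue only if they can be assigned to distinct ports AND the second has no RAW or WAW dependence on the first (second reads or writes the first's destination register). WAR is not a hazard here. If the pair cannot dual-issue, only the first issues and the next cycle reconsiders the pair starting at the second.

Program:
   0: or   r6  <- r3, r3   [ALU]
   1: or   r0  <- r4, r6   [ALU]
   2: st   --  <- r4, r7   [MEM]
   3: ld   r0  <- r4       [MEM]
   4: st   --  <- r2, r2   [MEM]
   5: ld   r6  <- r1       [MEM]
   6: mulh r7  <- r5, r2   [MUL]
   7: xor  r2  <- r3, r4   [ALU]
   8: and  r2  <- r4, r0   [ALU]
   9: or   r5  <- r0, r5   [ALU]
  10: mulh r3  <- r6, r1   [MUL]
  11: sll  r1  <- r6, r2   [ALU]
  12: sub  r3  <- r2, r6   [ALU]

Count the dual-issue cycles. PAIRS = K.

[0] i0  or.ALU  -- RAW r6
[1] i1&i2  or.ALU;st.MEM  -- dual
[2] i3  ld.MEM  -- no-port MEM/MEM
[3] i4  st.MEM  -- no-port MEM/MEM
[4] i5&i6  ld.MEM;mulh.MUL  -- dual
[5] i7  xor.ALU  -- WAW r2
[6] i8&i9  and.ALU;or.ALU  -- dual
[7] i10&i11  mulh.MUL;sll.ALU  -- dual
[8] i12  sub.ALU  -- tail

PAIRS = 4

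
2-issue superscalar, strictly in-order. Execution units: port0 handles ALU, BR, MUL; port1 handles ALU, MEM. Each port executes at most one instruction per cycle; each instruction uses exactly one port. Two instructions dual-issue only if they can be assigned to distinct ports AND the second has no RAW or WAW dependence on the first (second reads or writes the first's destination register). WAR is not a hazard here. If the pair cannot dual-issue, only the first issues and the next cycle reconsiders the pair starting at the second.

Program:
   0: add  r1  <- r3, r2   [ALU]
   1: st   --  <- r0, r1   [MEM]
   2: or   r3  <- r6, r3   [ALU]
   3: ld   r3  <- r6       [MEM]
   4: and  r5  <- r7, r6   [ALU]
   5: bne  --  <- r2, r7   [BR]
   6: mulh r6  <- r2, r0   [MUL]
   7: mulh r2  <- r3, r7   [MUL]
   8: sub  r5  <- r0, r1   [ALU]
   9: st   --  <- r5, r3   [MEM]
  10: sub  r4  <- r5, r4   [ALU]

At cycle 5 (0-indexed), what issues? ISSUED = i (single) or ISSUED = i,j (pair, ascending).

#0 head=0: add.ALU i0 RAW r1
#1 head=1: st.MEM+or.ALU i1+i2 dual
#2 head=3: ld.MEM+and.ALU i3+i4 dual
#3 head=5: bne.BR i5 no-port BR/MUL
#4 head=6: mulh.MUL i6 no-port MUL/MUL
#5 head=7: mulh.MUL+sub.ALU i7+i8 dual
#6 head=9: st.MEM+sub.ALU i9+i10 dual

ISSUED = 7,8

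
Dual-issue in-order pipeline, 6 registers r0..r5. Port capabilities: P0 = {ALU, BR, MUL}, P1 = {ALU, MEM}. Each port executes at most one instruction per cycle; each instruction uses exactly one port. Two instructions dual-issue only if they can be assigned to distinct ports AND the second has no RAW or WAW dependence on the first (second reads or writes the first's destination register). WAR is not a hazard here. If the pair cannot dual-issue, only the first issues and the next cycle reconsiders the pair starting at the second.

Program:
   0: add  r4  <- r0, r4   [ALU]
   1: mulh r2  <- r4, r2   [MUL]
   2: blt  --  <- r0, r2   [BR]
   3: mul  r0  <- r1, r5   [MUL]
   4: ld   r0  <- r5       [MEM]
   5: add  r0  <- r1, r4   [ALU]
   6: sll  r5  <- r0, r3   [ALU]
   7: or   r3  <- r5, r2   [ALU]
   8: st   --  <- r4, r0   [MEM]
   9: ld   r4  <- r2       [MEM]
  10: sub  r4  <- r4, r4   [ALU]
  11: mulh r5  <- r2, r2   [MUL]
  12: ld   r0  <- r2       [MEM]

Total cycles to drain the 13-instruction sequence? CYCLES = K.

CYCLES = 11

#0 head=0: add.ALU i0 RAW r4
#1 head=1: mulh.MUL i1 no-port MUL/BR
#2 head=2: blt.BR i2 no-port BR/MUL
#3 head=3: mul.MUL i3 WAW r0
#4 head=4: ld.MEM i4 WAW r0
#5 head=5: add.ALU i5 RAW r0
#6 head=6: sll.ALU i6 RAW r5
#7 head=7: or.ALU/st.MEM i7/i8 dual
#8 head=9: ld.MEM i9 RAW+WAW r4
#9 head=10: sub.ALU/mulh.MUL i10/i11 dual
#10 head=12: ld.MEM i12 tail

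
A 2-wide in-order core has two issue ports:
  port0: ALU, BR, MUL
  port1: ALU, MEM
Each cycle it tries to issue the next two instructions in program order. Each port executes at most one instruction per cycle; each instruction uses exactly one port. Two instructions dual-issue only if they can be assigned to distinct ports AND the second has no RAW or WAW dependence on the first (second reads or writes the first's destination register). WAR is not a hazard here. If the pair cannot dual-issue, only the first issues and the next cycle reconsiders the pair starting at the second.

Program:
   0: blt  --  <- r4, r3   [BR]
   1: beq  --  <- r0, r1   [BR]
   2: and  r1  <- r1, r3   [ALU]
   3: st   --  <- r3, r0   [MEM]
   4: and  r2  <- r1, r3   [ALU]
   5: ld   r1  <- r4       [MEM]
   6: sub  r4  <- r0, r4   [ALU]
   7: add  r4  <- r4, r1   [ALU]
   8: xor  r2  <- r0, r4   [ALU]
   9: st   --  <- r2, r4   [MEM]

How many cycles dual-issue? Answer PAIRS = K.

PAIRS = 3

c0: i0 blt  no-port BR/BR
c1: i1/i2 beq+and  2-wide
c2: i3/i4 st+and  2-wide
c3: i5/i6 ld+sub  2-wide
c4: i7 add  RAW r4
c5: i8 xor  RAW r2
c6: i9 st  tail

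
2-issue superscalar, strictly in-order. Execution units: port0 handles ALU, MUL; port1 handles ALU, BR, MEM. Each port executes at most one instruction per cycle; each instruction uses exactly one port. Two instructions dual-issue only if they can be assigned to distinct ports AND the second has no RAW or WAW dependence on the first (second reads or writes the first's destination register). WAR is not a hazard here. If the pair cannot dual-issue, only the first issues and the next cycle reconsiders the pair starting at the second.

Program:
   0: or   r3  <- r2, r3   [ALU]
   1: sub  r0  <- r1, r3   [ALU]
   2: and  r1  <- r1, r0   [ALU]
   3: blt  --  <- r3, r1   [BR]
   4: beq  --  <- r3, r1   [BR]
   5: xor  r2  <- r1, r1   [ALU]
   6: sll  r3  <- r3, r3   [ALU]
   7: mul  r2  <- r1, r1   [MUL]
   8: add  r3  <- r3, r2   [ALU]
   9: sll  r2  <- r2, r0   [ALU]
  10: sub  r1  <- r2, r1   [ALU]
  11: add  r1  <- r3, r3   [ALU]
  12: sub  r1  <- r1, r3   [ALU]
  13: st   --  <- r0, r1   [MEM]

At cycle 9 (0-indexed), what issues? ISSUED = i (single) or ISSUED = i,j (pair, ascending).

[0] i0  or.ALU  -- RAW r3
[1] i1  sub.ALU  -- RAW r0
[2] i2  and.ALU  -- RAW r1
[3] i3  blt.BR  -- no-port BR/BR
[4] i4,i5  beq.BR;xor.ALU  -- dual
[5] i6,i7  sll.ALU;mul.MUL  -- dual
[6] i8,i9  add.ALU;sll.ALU  -- dual
[7] i10  sub.ALU  -- WAW r1
[8] i11  add.ALU  -- RAW+WAW r1
[9] i12  sub.ALU  -- RAW r1
[10] i13  st.MEM  -- tail

ISSUED = 12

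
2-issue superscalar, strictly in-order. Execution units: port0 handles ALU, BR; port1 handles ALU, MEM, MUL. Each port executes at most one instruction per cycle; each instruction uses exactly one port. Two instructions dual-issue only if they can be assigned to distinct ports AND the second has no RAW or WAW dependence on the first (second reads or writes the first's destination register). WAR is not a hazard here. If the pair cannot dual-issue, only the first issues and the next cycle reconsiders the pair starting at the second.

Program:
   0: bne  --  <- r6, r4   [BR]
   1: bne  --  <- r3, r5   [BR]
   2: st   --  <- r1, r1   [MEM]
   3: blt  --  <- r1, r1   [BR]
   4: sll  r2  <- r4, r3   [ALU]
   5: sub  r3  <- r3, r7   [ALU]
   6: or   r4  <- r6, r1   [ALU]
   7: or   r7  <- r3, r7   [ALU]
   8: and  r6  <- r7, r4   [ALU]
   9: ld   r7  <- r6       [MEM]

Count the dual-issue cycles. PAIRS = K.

c0: i0 bne.BR  no-port BR/BR
c1: i1+i2 bne.BR+st.MEM  pair
c2: i3+i4 blt.BR+sll.ALU  pair
c3: i5+i6 sub.ALU+or.ALU  pair
c4: i7 or.ALU  RAW r7
c5: i8 and.ALU  RAW r6
c6: i9 ld.MEM  tail

PAIRS = 3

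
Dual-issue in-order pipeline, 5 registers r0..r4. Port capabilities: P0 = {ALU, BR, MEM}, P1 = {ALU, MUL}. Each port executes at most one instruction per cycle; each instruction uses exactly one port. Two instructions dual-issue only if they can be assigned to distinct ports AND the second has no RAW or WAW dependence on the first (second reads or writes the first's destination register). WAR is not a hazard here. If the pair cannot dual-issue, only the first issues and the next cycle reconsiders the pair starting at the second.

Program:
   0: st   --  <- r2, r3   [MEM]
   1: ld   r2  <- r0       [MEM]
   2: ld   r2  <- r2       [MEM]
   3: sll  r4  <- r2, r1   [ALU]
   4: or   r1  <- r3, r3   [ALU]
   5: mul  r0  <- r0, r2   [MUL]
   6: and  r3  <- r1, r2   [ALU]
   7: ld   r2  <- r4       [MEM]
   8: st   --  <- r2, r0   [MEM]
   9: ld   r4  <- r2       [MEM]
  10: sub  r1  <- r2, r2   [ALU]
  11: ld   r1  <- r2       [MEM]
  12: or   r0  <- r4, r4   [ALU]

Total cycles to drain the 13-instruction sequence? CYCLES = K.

CYCLES = 9

[0] i0  st  -- no-port MEM/MEM
[1] i1  ld  -- no-port MEM/MEM
[2] i2  ld  -- RAW r2
[3] i3/i4  sll or  -- pair
[4] i5/i6  mul and  -- pair
[5] i7  ld  -- no-port MEM/MEM
[6] i8  st  -- no-port MEM/MEM
[7] i9/i10  ld sub  -- pair
[8] i11/i12  ld or  -- pair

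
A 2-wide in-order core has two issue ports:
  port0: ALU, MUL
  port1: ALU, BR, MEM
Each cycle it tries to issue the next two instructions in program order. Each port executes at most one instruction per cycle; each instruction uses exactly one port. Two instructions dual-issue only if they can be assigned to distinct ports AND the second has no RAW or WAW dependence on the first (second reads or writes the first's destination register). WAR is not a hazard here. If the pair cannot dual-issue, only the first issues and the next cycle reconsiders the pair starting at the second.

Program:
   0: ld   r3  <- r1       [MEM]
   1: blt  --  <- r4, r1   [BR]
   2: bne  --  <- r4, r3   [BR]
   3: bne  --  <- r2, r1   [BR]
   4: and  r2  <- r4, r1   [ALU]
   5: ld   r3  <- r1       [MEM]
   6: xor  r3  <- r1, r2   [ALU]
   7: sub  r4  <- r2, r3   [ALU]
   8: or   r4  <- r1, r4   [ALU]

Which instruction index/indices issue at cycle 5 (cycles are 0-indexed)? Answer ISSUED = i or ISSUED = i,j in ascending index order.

0. ld @i0  | no-port MEM/BR
1. blt @i1  | no-port BR/BR
2. bne @i2  | no-port BR/BR
3. bne/and @i3/i4  | 2-wide
4. ld @i5  | WAW r3
5. xor @i6  | RAW r3
6. sub @i7  | RAW+WAW r4
7. or @i8  | tail

ISSUED = 6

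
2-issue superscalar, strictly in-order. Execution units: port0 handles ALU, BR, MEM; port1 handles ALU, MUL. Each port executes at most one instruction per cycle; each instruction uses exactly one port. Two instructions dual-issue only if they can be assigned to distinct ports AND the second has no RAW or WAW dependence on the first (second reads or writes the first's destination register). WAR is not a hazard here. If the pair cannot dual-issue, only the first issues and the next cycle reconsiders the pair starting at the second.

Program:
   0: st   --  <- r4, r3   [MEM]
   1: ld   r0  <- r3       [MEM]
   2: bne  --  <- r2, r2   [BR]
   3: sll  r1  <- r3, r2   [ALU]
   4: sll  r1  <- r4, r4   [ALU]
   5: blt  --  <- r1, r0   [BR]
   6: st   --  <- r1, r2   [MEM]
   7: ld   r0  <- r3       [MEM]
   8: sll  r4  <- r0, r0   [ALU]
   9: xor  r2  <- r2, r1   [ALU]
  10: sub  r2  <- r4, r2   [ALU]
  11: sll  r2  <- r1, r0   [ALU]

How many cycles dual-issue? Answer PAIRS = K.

PAIRS = 2

t=0 i0:st ; no-port MEM/MEM
t=1 i1:ld ; no-port MEM/BR
t=2 i2+i3:bne/sll ; dual
t=3 i4:sll ; RAW r1
t=4 i5:blt ; no-port BR/MEM
t=5 i6:st ; no-port MEM/MEM
t=6 i7:ld ; RAW r0
t=7 i8+i9:sll/xor ; dual
t=8 i10:sub ; WAW r2
t=9 i11:sll ; tail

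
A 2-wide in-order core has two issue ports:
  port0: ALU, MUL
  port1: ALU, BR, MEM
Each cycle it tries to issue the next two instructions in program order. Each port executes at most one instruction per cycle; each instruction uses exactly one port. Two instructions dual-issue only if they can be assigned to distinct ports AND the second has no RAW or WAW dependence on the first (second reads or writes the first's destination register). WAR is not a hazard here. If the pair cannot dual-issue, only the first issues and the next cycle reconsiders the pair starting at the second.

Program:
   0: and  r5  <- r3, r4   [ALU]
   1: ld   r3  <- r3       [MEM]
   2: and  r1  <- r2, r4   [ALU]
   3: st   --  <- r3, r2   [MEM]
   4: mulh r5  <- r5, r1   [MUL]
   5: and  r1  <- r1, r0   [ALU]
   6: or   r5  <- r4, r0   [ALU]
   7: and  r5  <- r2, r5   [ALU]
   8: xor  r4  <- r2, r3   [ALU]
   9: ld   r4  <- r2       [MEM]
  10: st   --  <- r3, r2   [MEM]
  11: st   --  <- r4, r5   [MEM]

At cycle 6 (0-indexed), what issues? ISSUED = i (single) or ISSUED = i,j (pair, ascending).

#0 head=0: and/ld i0,i1 dual
#1 head=2: and/st i2,i3 dual
#2 head=4: mulh/and i4,i5 dual
#3 head=6: or i6 RAW+WAW r5
#4 head=7: and/xor i7,i8 dual
#5 head=9: ld i9 no-port MEM/MEM
#6 head=10: st i10 no-port MEM/MEM
#7 head=11: st i11 tail

ISSUED = 10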